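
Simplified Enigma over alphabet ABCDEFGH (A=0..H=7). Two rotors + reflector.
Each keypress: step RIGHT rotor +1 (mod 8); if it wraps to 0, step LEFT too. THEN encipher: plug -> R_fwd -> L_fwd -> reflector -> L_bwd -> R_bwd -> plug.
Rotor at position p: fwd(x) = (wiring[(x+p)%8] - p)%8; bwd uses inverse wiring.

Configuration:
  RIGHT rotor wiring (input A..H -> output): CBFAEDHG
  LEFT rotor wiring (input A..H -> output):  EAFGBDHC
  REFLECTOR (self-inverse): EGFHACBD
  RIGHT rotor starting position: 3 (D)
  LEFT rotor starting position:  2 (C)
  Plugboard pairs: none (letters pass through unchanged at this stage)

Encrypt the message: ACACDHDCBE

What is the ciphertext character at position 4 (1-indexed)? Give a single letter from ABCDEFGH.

Char 1 ('A'): step: R->4, L=2; A->plug->A->R->A->L->D->refl->H->L'->C->R'->D->plug->D
Char 2 ('C'): step: R->5, L=2; C->plug->C->R->B->L->E->refl->A->L'->F->R'->D->plug->D
Char 3 ('A'): step: R->6, L=2; A->plug->A->R->B->L->E->refl->A->L'->F->R'->H->plug->H
Char 4 ('C'): step: R->7, L=2; C->plug->C->R->C->L->H->refl->D->L'->A->R'->H->plug->H

H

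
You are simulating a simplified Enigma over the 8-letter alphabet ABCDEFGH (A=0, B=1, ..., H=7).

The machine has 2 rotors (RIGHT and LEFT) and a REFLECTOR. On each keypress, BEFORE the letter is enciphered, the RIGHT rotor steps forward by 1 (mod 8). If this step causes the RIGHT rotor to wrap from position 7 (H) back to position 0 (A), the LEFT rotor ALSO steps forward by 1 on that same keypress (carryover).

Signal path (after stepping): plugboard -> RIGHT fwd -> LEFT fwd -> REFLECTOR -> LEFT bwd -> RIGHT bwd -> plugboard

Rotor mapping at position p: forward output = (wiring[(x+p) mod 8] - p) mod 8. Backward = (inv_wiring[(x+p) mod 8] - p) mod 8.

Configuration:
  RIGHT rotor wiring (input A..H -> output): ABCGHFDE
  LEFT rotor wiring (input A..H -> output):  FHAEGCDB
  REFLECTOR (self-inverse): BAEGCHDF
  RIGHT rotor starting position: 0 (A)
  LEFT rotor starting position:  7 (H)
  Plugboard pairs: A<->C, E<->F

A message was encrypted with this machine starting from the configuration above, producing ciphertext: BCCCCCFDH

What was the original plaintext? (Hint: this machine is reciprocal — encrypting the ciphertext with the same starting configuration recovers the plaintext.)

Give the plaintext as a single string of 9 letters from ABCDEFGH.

Char 1 ('B'): step: R->1, L=7; B->plug->B->R->B->L->G->refl->D->L'->G->R'->D->plug->D
Char 2 ('C'): step: R->2, L=7; C->plug->A->R->A->L->C->refl->E->L'->H->R'->H->plug->H
Char 3 ('C'): step: R->3, L=7; C->plug->A->R->D->L->B->refl->A->L'->C->R'->C->plug->A
Char 4 ('C'): step: R->4, L=7; C->plug->A->R->D->L->B->refl->A->L'->C->R'->H->plug->H
Char 5 ('C'): step: R->5, L=7; C->plug->A->R->A->L->C->refl->E->L'->H->R'->C->plug->A
Char 6 ('C'): step: R->6, L=7; C->plug->A->R->F->L->H->refl->F->L'->E->R'->E->plug->F
Char 7 ('F'): step: R->7, L=7; F->plug->E->R->H->L->E->refl->C->L'->A->R'->F->plug->E
Char 8 ('D'): step: R->0, L->0 (L advanced); D->plug->D->R->G->L->D->refl->G->L'->E->R'->H->plug->H
Char 9 ('H'): step: R->1, L=0; H->plug->H->R->H->L->B->refl->A->L'->C->R'->F->plug->E

Answer: DHAHAFEHE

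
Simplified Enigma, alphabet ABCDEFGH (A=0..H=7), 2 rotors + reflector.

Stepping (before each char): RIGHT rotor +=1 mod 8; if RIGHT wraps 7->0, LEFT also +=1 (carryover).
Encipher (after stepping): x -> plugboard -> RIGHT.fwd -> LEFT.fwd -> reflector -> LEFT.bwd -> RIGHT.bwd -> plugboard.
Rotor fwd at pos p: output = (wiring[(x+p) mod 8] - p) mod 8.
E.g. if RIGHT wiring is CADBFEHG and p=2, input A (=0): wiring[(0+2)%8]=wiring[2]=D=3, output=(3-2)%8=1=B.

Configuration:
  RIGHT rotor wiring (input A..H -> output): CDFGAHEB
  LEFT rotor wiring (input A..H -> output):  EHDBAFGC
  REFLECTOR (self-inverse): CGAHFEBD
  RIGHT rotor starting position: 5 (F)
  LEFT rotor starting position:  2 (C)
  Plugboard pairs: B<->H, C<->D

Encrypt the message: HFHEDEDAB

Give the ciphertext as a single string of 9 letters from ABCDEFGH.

Answer: BHGBBCCHA

Derivation:
Char 1 ('H'): step: R->6, L=2; H->plug->B->R->D->L->D->refl->H->L'->B->R'->H->plug->B
Char 2 ('F'): step: R->7, L=2; F->plug->F->R->B->L->H->refl->D->L'->D->R'->B->plug->H
Char 3 ('H'): step: R->0, L->3 (L advanced); H->plug->B->R->D->L->D->refl->H->L'->E->R'->G->plug->G
Char 4 ('E'): step: R->1, L=3; E->plug->E->R->G->L->E->refl->F->L'->B->R'->H->plug->B
Char 5 ('D'): step: R->2, L=3; D->plug->C->R->G->L->E->refl->F->L'->B->R'->H->plug->B
Char 6 ('E'): step: R->3, L=3; E->plug->E->R->G->L->E->refl->F->L'->B->R'->D->plug->C
Char 7 ('D'): step: R->4, L=3; D->plug->C->R->A->L->G->refl->B->L'->F->R'->D->plug->C
Char 8 ('A'): step: R->5, L=3; A->plug->A->R->C->L->C->refl->A->L'->H->R'->B->plug->H
Char 9 ('B'): step: R->6, L=3; B->plug->H->R->B->L->F->refl->E->L'->G->R'->A->plug->A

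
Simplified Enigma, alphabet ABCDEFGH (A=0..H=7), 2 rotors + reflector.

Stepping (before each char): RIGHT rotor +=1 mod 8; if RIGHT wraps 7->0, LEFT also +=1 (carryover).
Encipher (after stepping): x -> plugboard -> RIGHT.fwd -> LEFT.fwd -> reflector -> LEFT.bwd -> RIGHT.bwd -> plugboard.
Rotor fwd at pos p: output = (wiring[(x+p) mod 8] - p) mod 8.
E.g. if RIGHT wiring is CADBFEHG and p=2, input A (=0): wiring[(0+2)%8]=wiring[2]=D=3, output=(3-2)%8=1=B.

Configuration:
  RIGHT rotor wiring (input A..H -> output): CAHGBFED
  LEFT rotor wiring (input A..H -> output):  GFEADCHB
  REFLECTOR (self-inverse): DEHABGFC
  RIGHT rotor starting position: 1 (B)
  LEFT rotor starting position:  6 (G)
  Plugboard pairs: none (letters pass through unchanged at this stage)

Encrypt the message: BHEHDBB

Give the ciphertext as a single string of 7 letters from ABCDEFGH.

Char 1 ('B'): step: R->2, L=6; B->plug->B->R->E->L->G->refl->F->L'->G->R'->H->plug->H
Char 2 ('H'): step: R->3, L=6; H->plug->H->R->E->L->G->refl->F->L'->G->R'->B->plug->B
Char 3 ('E'): step: R->4, L=6; E->plug->E->R->G->L->F->refl->G->L'->E->R'->F->plug->F
Char 4 ('H'): step: R->5, L=6; H->plug->H->R->E->L->G->refl->F->L'->G->R'->C->plug->C
Char 5 ('D'): step: R->6, L=6; D->plug->D->R->C->L->A->refl->D->L'->B->R'->E->plug->E
Char 6 ('B'): step: R->7, L=6; B->plug->B->R->D->L->H->refl->C->L'->F->R'->H->plug->H
Char 7 ('B'): step: R->0, L->7 (L advanced); B->plug->B->R->A->L->C->refl->H->L'->B->R'->E->plug->E

Answer: HBFCEHE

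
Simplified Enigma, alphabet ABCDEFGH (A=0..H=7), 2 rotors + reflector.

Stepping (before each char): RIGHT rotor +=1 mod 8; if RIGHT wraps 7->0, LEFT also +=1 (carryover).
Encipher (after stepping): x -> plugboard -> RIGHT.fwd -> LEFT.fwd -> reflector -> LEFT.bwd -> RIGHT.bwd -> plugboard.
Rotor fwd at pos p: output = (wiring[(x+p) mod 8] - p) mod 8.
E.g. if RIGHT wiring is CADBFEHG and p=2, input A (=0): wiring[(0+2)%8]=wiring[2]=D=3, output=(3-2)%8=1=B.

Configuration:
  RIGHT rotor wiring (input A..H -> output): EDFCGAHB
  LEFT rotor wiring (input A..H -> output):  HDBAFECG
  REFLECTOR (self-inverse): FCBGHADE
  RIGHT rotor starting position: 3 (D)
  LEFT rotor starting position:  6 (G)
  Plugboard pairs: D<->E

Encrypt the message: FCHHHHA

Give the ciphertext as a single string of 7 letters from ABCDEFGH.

Answer: BEEEDBC

Derivation:
Char 1 ('F'): step: R->4, L=6; F->plug->F->R->H->L->G->refl->D->L'->E->R'->B->plug->B
Char 2 ('C'): step: R->5, L=6; C->plug->C->R->E->L->D->refl->G->L'->H->R'->D->plug->E
Char 3 ('H'): step: R->6, L=6; H->plug->H->R->C->L->B->refl->C->L'->F->R'->D->plug->E
Char 4 ('H'): step: R->7, L=6; H->plug->H->R->A->L->E->refl->H->L'->G->R'->D->plug->E
Char 5 ('H'): step: R->0, L->7 (L advanced); H->plug->H->R->B->L->A->refl->F->L'->G->R'->E->plug->D
Char 6 ('H'): step: R->1, L=7; H->plug->H->R->D->L->C->refl->B->L'->E->R'->B->plug->B
Char 7 ('A'): step: R->2, L=7; A->plug->A->R->D->L->C->refl->B->L'->E->R'->C->plug->C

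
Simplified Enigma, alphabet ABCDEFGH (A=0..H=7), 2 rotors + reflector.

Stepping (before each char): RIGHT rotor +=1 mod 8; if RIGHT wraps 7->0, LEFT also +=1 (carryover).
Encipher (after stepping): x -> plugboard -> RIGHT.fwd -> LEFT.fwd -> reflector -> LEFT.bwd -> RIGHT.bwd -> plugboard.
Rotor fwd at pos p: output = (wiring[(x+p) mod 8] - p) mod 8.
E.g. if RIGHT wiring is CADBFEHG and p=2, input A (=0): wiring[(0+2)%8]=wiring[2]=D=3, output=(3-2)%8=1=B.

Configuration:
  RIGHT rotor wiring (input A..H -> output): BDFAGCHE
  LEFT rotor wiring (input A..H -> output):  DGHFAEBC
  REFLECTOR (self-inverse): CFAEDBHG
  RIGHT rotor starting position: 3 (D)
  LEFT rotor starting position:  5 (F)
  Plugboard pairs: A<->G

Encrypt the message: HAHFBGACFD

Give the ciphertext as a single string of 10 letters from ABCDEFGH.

Char 1 ('H'): step: R->4, L=5; H->plug->H->R->E->L->B->refl->F->L'->C->R'->A->plug->G
Char 2 ('A'): step: R->5, L=5; A->plug->G->R->D->L->G->refl->H->L'->A->R'->F->plug->F
Char 3 ('H'): step: R->6, L=5; H->plug->H->R->E->L->B->refl->F->L'->C->R'->F->plug->F
Char 4 ('F'): step: R->7, L=5; F->plug->F->R->H->L->D->refl->E->L'->B->R'->E->plug->E
Char 5 ('B'): step: R->0, L->6 (L advanced); B->plug->B->R->D->L->A->refl->C->L'->G->R'->E->plug->E
Char 6 ('G'): step: R->1, L=6; G->plug->A->R->C->L->F->refl->B->L'->E->R'->B->plug->B
Char 7 ('A'): step: R->2, L=6; A->plug->G->R->H->L->G->refl->H->L'->F->R'->E->plug->E
Char 8 ('C'): step: R->3, L=6; C->plug->C->R->H->L->G->refl->H->L'->F->R'->A->plug->G
Char 9 ('F'): step: R->4, L=6; F->plug->F->R->H->L->G->refl->H->L'->F->R'->E->plug->E
Char 10 ('D'): step: R->5, L=6; D->plug->D->R->E->L->B->refl->F->L'->C->R'->B->plug->B

Answer: GFFEEBEGEB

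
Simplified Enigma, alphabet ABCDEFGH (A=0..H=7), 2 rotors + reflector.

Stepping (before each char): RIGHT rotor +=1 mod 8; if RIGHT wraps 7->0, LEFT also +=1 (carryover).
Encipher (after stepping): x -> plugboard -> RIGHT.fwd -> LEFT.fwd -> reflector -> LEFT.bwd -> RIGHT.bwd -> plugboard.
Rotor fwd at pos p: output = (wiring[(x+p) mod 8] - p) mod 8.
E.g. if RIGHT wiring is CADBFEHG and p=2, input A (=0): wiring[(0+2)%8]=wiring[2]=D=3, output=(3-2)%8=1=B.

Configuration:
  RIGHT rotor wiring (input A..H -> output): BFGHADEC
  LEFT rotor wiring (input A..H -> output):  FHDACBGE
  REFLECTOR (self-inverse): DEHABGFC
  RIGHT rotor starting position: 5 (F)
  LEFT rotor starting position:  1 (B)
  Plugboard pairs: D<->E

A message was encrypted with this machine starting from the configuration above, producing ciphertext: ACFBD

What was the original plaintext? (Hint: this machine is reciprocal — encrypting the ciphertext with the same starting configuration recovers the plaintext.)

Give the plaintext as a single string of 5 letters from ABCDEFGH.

Char 1 ('A'): step: R->6, L=1; A->plug->A->R->G->L->D->refl->A->L'->E->R'->B->plug->B
Char 2 ('C'): step: R->7, L=1; C->plug->C->R->G->L->D->refl->A->L'->E->R'->G->plug->G
Char 3 ('F'): step: R->0, L->2 (L advanced); F->plug->F->R->D->L->H->refl->C->L'->F->R'->B->plug->B
Char 4 ('B'): step: R->1, L=2; B->plug->B->R->F->L->C->refl->H->L'->D->R'->F->plug->F
Char 5 ('D'): step: R->2, L=2; D->plug->E->R->C->L->A->refl->D->L'->G->R'->C->plug->C

Answer: BGBFC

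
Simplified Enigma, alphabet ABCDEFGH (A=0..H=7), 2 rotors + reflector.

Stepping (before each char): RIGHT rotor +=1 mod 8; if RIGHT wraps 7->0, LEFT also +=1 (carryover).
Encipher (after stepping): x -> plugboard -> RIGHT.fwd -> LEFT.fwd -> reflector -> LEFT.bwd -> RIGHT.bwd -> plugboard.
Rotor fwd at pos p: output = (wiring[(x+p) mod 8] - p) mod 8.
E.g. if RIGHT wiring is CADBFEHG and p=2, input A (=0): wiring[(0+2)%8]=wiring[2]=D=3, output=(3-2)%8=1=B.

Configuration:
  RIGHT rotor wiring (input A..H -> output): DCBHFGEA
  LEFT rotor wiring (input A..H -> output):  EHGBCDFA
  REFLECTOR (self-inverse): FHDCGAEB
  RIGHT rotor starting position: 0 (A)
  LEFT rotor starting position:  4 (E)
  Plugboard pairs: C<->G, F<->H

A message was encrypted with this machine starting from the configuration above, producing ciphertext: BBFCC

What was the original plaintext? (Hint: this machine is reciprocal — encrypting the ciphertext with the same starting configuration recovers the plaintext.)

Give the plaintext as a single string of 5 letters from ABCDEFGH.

Char 1 ('B'): step: R->1, L=4; B->plug->B->R->A->L->G->refl->E->L'->D->R'->F->plug->H
Char 2 ('B'): step: R->2, L=4; B->plug->B->R->F->L->D->refl->C->L'->G->R'->F->plug->H
Char 3 ('F'): step: R->3, L=4; F->plug->H->R->G->L->C->refl->D->L'->F->R'->E->plug->E
Char 4 ('C'): step: R->4, L=4; C->plug->G->R->F->L->D->refl->C->L'->G->R'->F->plug->H
Char 5 ('C'): step: R->5, L=4; C->plug->G->R->C->L->B->refl->H->L'->B->R'->A->plug->A

Answer: HHEHA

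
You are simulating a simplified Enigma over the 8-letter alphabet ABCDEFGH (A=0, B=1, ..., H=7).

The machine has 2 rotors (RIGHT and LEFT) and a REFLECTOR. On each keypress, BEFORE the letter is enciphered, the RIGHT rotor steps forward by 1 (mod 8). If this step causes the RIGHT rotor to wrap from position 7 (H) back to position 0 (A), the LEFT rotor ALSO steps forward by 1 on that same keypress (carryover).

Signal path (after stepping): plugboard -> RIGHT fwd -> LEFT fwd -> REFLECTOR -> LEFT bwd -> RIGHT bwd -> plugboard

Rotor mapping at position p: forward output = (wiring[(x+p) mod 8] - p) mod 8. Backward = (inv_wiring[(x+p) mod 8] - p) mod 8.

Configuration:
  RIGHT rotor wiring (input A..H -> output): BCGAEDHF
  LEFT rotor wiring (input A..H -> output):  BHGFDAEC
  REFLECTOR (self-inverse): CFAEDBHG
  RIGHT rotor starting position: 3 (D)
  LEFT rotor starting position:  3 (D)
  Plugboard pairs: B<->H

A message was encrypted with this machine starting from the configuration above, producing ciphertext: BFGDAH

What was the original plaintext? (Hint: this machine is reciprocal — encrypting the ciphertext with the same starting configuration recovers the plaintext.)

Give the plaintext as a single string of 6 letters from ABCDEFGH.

Char 1 ('B'): step: R->4, L=3; B->plug->H->R->E->L->H->refl->G->L'->F->R'->E->plug->E
Char 2 ('F'): step: R->5, L=3; F->plug->F->R->B->L->A->refl->C->L'->A->R'->C->plug->C
Char 3 ('G'): step: R->6, L=3; G->plug->G->R->G->L->E->refl->D->L'->H->R'->B->plug->H
Char 4 ('D'): step: R->7, L=3; D->plug->D->R->H->L->D->refl->E->L'->G->R'->A->plug->A
Char 5 ('A'): step: R->0, L->4 (L advanced); A->plug->A->R->B->L->E->refl->D->L'->F->R'->H->plug->B
Char 6 ('H'): step: R->1, L=4; H->plug->B->R->F->L->D->refl->E->L'->B->R'->A->plug->A

Answer: ECHABA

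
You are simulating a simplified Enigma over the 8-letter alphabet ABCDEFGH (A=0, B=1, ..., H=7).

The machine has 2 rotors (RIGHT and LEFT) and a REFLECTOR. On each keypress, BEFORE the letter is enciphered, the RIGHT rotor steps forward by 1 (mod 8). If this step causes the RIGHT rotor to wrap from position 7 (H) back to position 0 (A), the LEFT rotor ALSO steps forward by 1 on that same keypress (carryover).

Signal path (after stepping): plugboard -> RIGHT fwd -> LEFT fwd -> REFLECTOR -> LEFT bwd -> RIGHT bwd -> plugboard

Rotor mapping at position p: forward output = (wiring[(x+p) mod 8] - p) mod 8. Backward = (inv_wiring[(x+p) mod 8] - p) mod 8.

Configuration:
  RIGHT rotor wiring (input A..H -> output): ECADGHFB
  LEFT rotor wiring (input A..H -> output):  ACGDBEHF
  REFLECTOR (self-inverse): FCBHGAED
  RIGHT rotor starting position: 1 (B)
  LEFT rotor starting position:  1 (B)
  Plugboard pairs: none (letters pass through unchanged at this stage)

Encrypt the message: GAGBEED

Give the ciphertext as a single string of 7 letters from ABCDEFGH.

Char 1 ('G'): step: R->2, L=1; G->plug->G->R->C->L->C->refl->B->L'->A->R'->H->plug->H
Char 2 ('A'): step: R->3, L=1; A->plug->A->R->A->L->B->refl->C->L'->C->R'->D->plug->D
Char 3 ('G'): step: R->4, L=1; G->plug->G->R->E->L->D->refl->H->L'->H->R'->H->plug->H
Char 4 ('B'): step: R->5, L=1; B->plug->B->R->A->L->B->refl->C->L'->C->R'->A->plug->A
Char 5 ('E'): step: R->6, L=1; E->plug->E->R->C->L->C->refl->B->L'->A->R'->G->plug->G
Char 6 ('E'): step: R->7, L=1; E->plug->E->R->E->L->D->refl->H->L'->H->R'->F->plug->F
Char 7 ('D'): step: R->0, L->2 (L advanced); D->plug->D->R->D->L->C->refl->B->L'->B->R'->H->plug->H

Answer: HDHAGFH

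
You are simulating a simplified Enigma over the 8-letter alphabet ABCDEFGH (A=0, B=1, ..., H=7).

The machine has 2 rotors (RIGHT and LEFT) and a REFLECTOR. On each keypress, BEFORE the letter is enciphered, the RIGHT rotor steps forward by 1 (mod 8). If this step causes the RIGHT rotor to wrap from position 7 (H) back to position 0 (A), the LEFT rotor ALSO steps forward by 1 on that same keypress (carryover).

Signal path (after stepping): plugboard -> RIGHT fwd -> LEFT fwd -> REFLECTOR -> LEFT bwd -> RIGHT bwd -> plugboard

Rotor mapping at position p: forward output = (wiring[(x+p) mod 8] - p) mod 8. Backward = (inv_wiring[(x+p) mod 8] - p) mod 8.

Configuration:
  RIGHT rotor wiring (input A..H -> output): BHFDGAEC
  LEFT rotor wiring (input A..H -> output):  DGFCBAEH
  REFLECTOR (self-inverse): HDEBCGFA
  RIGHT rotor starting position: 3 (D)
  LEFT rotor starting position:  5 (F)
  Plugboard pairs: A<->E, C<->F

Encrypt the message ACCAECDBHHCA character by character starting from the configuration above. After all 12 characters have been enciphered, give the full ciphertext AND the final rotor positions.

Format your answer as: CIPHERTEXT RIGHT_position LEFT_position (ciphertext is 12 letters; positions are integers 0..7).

Answer: GDDFABBGAGAE 7 6

Derivation:
Char 1 ('A'): step: R->4, L=5; A->plug->E->R->F->L->A->refl->H->L'->B->R'->G->plug->G
Char 2 ('C'): step: R->5, L=5; C->plug->F->R->A->L->D->refl->B->L'->E->R'->D->plug->D
Char 3 ('C'): step: R->6, L=5; C->plug->F->R->F->L->A->refl->H->L'->B->R'->D->plug->D
Char 4 ('A'): step: R->7, L=5; A->plug->E->R->E->L->B->refl->D->L'->A->R'->C->plug->F
Char 5 ('E'): step: R->0, L->6 (L advanced); E->plug->A->R->B->L->B->refl->D->L'->G->R'->E->plug->A
Char 6 ('C'): step: R->1, L=6; C->plug->F->R->D->L->A->refl->H->L'->E->R'->B->plug->B
Char 7 ('D'): step: R->2, L=6; D->plug->D->R->G->L->D->refl->B->L'->B->R'->B->plug->B
Char 8 ('B'): step: R->3, L=6; B->plug->B->R->D->L->A->refl->H->L'->E->R'->G->plug->G
Char 9 ('H'): step: R->4, L=6; H->plug->H->R->H->L->C->refl->E->L'->F->R'->E->plug->A
Char 10 ('H'): step: R->5, L=6; H->plug->H->R->B->L->B->refl->D->L'->G->R'->G->plug->G
Char 11 ('C'): step: R->6, L=6; C->plug->F->R->F->L->E->refl->C->L'->H->R'->E->plug->A
Char 12 ('A'): step: R->7, L=6; A->plug->E->R->E->L->H->refl->A->L'->D->R'->A->plug->E
Final: ciphertext=GDDFABBGAGAE, RIGHT=7, LEFT=6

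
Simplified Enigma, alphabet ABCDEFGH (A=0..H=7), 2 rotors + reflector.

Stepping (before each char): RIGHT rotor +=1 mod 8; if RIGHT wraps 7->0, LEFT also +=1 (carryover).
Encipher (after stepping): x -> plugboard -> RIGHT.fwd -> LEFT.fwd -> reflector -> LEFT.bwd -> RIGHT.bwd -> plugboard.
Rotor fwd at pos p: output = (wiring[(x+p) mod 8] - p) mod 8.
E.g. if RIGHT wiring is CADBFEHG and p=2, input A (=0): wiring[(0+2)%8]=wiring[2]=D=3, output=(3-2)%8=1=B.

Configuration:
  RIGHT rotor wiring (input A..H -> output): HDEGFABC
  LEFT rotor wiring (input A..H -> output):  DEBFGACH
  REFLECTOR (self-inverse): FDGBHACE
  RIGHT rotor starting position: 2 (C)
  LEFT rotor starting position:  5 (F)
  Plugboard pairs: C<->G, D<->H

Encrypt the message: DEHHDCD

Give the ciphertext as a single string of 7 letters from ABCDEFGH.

Answer: HDABAGA

Derivation:
Char 1 ('D'): step: R->3, L=5; D->plug->H->R->B->L->F->refl->A->L'->G->R'->D->plug->H
Char 2 ('E'): step: R->4, L=5; E->plug->E->R->D->L->G->refl->C->L'->C->R'->H->plug->D
Char 3 ('H'): step: R->5, L=5; H->plug->D->R->C->L->C->refl->G->L'->D->R'->A->plug->A
Char 4 ('H'): step: R->6, L=5; H->plug->D->R->F->L->E->refl->H->L'->E->R'->B->plug->B
Char 5 ('D'): step: R->7, L=5; D->plug->H->R->C->L->C->refl->G->L'->D->R'->A->plug->A
Char 6 ('C'): step: R->0, L->6 (L advanced); C->plug->G->R->B->L->B->refl->D->L'->E->R'->C->plug->G
Char 7 ('D'): step: R->1, L=6; D->plug->H->R->G->L->A->refl->F->L'->C->R'->A->plug->A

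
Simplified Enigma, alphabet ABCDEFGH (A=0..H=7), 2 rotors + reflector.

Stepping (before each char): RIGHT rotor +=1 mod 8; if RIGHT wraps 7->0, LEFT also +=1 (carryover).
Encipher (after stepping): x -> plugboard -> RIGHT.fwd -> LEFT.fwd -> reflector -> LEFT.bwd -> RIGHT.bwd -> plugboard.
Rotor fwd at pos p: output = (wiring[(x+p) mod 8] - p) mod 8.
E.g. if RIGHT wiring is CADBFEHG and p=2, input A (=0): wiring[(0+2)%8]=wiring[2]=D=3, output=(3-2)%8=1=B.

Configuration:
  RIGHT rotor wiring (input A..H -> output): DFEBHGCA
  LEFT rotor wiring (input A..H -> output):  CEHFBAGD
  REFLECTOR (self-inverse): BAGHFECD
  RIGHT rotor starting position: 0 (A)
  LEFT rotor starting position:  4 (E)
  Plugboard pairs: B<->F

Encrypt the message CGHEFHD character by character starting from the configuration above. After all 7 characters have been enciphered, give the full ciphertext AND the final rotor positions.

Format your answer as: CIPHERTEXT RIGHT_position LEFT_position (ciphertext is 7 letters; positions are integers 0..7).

Answer: BEBHBGG 7 4

Derivation:
Char 1 ('C'): step: R->1, L=4; C->plug->C->R->A->L->F->refl->E->L'->B->R'->F->plug->B
Char 2 ('G'): step: R->2, L=4; G->plug->G->R->B->L->E->refl->F->L'->A->R'->E->plug->E
Char 3 ('H'): step: R->3, L=4; H->plug->H->R->B->L->E->refl->F->L'->A->R'->F->plug->B
Char 4 ('E'): step: R->4, L=4; E->plug->E->R->H->L->B->refl->A->L'->F->R'->H->plug->H
Char 5 ('F'): step: R->5, L=4; F->plug->B->R->F->L->A->refl->B->L'->H->R'->F->plug->B
Char 6 ('H'): step: R->6, L=4; H->plug->H->R->A->L->F->refl->E->L'->B->R'->G->plug->G
Char 7 ('D'): step: R->7, L=4; D->plug->D->R->F->L->A->refl->B->L'->H->R'->G->plug->G
Final: ciphertext=BEBHBGG, RIGHT=7, LEFT=4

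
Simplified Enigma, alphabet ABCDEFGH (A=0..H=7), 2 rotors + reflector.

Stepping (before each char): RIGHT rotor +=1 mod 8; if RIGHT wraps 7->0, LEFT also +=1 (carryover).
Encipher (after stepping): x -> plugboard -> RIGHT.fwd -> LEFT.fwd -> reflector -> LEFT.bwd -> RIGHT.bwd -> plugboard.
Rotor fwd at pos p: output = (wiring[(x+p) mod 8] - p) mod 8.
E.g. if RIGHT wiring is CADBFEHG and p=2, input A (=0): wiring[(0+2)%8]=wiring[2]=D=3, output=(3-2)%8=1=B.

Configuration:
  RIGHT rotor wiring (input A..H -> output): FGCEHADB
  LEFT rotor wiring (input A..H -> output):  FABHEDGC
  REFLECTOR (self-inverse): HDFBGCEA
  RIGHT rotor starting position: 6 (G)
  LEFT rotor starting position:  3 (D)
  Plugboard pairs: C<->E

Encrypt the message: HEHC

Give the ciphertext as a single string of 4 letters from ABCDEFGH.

Answer: ABCA

Derivation:
Char 1 ('H'): step: R->7, L=3; H->plug->H->R->E->L->H->refl->A->L'->C->R'->A->plug->A
Char 2 ('E'): step: R->0, L->4 (L advanced); E->plug->C->R->C->L->C->refl->F->L'->G->R'->B->plug->B
Char 3 ('H'): step: R->1, L=4; H->plug->H->R->E->L->B->refl->D->L'->H->R'->E->plug->C
Char 4 ('C'): step: R->2, L=4; C->plug->E->R->B->L->H->refl->A->L'->A->R'->A->plug->A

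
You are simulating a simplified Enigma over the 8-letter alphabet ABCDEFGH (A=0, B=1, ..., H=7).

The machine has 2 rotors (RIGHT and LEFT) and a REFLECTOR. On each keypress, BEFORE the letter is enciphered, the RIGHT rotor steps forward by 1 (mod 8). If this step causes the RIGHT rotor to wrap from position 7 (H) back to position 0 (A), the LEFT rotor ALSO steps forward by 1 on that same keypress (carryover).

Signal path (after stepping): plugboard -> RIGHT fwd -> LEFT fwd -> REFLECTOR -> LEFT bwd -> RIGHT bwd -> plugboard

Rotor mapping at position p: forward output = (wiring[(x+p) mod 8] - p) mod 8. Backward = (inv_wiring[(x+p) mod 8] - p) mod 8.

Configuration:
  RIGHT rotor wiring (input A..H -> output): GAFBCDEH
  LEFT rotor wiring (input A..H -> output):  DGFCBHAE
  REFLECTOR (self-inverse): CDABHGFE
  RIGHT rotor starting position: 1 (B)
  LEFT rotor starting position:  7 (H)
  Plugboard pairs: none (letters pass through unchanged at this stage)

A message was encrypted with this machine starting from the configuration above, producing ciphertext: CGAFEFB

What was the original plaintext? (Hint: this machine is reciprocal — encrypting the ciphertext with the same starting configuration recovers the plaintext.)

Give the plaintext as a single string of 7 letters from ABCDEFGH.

Char 1 ('C'): step: R->2, L=7; C->plug->C->R->A->L->F->refl->G->L'->D->R'->A->plug->A
Char 2 ('G'): step: R->3, L=7; G->plug->G->R->F->L->C->refl->A->L'->G->R'->A->plug->A
Char 3 ('A'): step: R->4, L=7; A->plug->A->R->G->L->A->refl->C->L'->F->R'->H->plug->H
Char 4 ('F'): step: R->5, L=7; F->plug->F->R->A->L->F->refl->G->L'->D->R'->E->plug->E
Char 5 ('E'): step: R->6, L=7; E->plug->E->R->H->L->B->refl->D->L'->E->R'->G->plug->G
Char 6 ('F'): step: R->7, L=7; F->plug->F->R->D->L->G->refl->F->L'->A->R'->A->plug->A
Char 7 ('B'): step: R->0, L->0 (L advanced); B->plug->B->R->A->L->D->refl->B->L'->E->R'->G->plug->G

Answer: AAHEGAG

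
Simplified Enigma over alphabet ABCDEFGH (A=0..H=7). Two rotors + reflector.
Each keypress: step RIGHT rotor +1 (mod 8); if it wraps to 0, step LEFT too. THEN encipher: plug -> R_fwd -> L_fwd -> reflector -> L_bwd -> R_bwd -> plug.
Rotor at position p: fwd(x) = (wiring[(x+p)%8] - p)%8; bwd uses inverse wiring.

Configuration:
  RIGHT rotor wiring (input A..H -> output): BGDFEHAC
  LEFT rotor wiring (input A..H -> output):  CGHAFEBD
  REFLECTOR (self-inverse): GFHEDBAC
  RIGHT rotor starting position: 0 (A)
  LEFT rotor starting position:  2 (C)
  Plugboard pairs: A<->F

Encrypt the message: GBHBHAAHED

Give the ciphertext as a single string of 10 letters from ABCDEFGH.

Answer: EHDCFFGGAF

Derivation:
Char 1 ('G'): step: R->1, L=2; G->plug->G->R->B->L->G->refl->A->L'->G->R'->E->plug->E
Char 2 ('B'): step: R->2, L=2; B->plug->B->R->D->L->C->refl->H->L'->E->R'->H->plug->H
Char 3 ('H'): step: R->3, L=2; H->plug->H->R->A->L->F->refl->B->L'->F->R'->D->plug->D
Char 4 ('B'): step: R->4, L=2; B->plug->B->R->D->L->C->refl->H->L'->E->R'->C->plug->C
Char 5 ('H'): step: R->5, L=2; H->plug->H->R->H->L->E->refl->D->L'->C->R'->A->plug->F
Char 6 ('A'): step: R->6, L=2; A->plug->F->R->H->L->E->refl->D->L'->C->R'->A->plug->F
Char 7 ('A'): step: R->7, L=2; A->plug->F->R->F->L->B->refl->F->L'->A->R'->G->plug->G
Char 8 ('H'): step: R->0, L->3 (L advanced); H->plug->H->R->C->L->B->refl->F->L'->A->R'->G->plug->G
Char 9 ('E'): step: R->1, L=3; E->plug->E->R->G->L->D->refl->E->L'->H->R'->F->plug->A
Char 10 ('D'): step: R->2, L=3; D->plug->D->R->F->L->H->refl->C->L'->B->R'->A->plug->F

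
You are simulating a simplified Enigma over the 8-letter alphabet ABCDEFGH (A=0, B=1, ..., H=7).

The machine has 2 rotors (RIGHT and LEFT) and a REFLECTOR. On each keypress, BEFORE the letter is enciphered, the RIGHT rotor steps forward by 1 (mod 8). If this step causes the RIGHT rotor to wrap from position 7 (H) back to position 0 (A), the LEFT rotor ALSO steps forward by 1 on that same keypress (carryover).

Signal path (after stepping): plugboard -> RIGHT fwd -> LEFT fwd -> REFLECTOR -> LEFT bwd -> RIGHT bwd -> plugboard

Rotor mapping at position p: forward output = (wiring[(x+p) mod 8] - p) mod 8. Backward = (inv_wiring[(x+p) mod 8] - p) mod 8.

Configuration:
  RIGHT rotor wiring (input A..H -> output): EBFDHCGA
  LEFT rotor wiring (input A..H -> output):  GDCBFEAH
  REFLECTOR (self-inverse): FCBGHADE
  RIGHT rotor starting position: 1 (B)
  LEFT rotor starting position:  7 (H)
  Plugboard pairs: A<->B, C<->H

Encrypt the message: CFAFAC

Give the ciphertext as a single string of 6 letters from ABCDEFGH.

Char 1 ('C'): step: R->2, L=7; C->plug->H->R->H->L->B->refl->C->L'->E->R'->E->plug->E
Char 2 ('F'): step: R->3, L=7; F->plug->F->R->B->L->H->refl->E->L'->C->R'->H->plug->C
Char 3 ('A'): step: R->4, L=7; A->plug->B->R->G->L->F->refl->A->L'->A->R'->E->plug->E
Char 4 ('F'): step: R->5, L=7; F->plug->F->R->A->L->A->refl->F->L'->G->R'->G->plug->G
Char 5 ('A'): step: R->6, L=7; A->plug->B->R->C->L->E->refl->H->L'->B->R'->G->plug->G
Char 6 ('C'): step: R->7, L=7; C->plug->H->R->H->L->B->refl->C->L'->E->R'->E->plug->E

Answer: ECEGGE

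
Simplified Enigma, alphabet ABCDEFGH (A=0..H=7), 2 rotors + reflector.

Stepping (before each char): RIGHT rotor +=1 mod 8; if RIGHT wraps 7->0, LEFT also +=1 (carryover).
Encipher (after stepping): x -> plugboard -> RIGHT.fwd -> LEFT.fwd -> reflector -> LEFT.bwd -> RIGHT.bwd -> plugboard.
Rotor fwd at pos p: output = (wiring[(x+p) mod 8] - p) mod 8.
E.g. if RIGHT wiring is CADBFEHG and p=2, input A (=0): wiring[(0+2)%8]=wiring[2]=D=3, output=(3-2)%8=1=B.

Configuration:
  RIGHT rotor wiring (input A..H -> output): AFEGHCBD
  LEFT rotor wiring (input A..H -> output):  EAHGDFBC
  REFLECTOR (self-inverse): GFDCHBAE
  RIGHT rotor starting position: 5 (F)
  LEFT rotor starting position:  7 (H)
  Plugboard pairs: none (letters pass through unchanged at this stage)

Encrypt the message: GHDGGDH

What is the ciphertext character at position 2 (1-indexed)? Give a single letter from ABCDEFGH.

Char 1 ('G'): step: R->6, L=7; G->plug->G->R->B->L->F->refl->B->L'->C->R'->C->plug->C
Char 2 ('H'): step: R->7, L=7; H->plug->H->R->C->L->B->refl->F->L'->B->R'->B->plug->B

B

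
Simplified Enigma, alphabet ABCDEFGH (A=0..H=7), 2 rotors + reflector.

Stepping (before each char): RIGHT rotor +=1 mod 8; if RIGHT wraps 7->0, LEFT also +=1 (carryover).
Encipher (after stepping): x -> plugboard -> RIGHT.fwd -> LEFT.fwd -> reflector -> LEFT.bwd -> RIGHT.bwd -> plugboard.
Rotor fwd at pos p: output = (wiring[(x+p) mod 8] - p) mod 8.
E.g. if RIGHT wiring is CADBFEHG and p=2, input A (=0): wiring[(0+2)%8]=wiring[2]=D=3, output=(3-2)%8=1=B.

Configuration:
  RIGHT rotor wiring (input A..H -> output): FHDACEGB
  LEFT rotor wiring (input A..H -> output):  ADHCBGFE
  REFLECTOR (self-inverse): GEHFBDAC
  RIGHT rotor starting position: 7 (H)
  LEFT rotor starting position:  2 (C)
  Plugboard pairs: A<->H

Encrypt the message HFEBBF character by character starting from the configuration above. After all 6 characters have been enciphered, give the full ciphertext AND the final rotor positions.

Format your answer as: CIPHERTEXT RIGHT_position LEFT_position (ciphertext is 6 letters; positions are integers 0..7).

Answer: EBFGFB 5 3

Derivation:
Char 1 ('H'): step: R->0, L->3 (L advanced); H->plug->A->R->F->L->F->refl->D->L'->C->R'->E->plug->E
Char 2 ('F'): step: R->1, L=3; F->plug->F->R->F->L->F->refl->D->L'->C->R'->B->plug->B
Char 3 ('E'): step: R->2, L=3; E->plug->E->R->E->L->B->refl->E->L'->H->R'->F->plug->F
Char 4 ('B'): step: R->3, L=3; B->plug->B->R->H->L->E->refl->B->L'->E->R'->G->plug->G
Char 5 ('B'): step: R->4, L=3; B->plug->B->R->A->L->H->refl->C->L'->D->R'->F->plug->F
Char 6 ('F'): step: R->5, L=3; F->plug->F->R->G->L->A->refl->G->L'->B->R'->B->plug->B
Final: ciphertext=EBFGFB, RIGHT=5, LEFT=3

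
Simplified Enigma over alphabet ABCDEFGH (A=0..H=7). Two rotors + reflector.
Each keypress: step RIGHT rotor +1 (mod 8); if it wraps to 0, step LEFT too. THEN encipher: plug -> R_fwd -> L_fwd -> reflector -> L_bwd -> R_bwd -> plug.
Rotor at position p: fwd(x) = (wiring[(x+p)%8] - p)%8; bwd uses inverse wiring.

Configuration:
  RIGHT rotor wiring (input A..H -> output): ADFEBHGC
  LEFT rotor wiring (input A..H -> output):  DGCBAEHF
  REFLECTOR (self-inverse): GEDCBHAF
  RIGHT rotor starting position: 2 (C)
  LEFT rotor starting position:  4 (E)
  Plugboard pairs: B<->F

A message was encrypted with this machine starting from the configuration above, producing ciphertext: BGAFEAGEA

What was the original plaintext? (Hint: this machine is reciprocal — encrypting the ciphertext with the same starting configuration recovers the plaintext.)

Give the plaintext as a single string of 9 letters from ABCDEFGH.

Answer: HDCEBCHGE

Derivation:
Char 1 ('B'): step: R->3, L=4; B->plug->F->R->F->L->C->refl->D->L'->C->R'->H->plug->H
Char 2 ('G'): step: R->4, L=4; G->plug->G->R->B->L->A->refl->G->L'->G->R'->D->plug->D
Char 3 ('A'): step: R->5, L=4; A->plug->A->R->C->L->D->refl->C->L'->F->R'->C->plug->C
Char 4 ('F'): step: R->6, L=4; F->plug->B->R->E->L->H->refl->F->L'->H->R'->E->plug->E
Char 5 ('E'): step: R->7, L=4; E->plug->E->R->F->L->C->refl->D->L'->C->R'->F->plug->B
Char 6 ('A'): step: R->0, L->5 (L advanced); A->plug->A->R->A->L->H->refl->F->L'->F->R'->C->plug->C
Char 7 ('G'): step: R->1, L=5; G->plug->G->R->B->L->C->refl->D->L'->H->R'->H->plug->H
Char 8 ('E'): step: R->2, L=5; E->plug->E->R->E->L->B->refl->E->L'->G->R'->G->plug->G
Char 9 ('A'): step: R->3, L=5; A->plug->A->R->B->L->C->refl->D->L'->H->R'->E->plug->E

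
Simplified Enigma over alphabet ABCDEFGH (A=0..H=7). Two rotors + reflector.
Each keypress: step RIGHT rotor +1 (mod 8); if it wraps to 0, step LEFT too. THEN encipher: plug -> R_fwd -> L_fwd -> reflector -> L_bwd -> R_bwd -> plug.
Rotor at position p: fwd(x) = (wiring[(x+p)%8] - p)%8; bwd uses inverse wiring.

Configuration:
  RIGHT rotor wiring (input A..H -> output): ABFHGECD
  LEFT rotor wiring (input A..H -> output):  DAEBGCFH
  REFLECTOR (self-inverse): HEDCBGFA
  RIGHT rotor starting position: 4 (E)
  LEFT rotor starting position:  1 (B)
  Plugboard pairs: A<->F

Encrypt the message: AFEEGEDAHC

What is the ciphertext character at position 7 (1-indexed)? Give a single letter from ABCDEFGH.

Char 1 ('A'): step: R->5, L=1; A->plug->F->R->A->L->H->refl->A->L'->C->R'->G->plug->G
Char 2 ('F'): step: R->6, L=1; F->plug->A->R->E->L->B->refl->E->L'->F->R'->B->plug->B
Char 3 ('E'): step: R->7, L=1; E->plug->E->R->A->L->H->refl->A->L'->C->R'->C->plug->C
Char 4 ('E'): step: R->0, L->2 (L advanced); E->plug->E->R->G->L->B->refl->E->L'->C->R'->G->plug->G
Char 5 ('G'): step: R->1, L=2; G->plug->G->R->C->L->E->refl->B->L'->G->R'->C->plug->C
Char 6 ('E'): step: R->2, L=2; E->plug->E->R->A->L->C->refl->D->L'->E->R'->C->plug->C
Char 7 ('D'): step: R->3, L=2; D->plug->D->R->H->L->G->refl->F->L'->F->R'->F->plug->A

A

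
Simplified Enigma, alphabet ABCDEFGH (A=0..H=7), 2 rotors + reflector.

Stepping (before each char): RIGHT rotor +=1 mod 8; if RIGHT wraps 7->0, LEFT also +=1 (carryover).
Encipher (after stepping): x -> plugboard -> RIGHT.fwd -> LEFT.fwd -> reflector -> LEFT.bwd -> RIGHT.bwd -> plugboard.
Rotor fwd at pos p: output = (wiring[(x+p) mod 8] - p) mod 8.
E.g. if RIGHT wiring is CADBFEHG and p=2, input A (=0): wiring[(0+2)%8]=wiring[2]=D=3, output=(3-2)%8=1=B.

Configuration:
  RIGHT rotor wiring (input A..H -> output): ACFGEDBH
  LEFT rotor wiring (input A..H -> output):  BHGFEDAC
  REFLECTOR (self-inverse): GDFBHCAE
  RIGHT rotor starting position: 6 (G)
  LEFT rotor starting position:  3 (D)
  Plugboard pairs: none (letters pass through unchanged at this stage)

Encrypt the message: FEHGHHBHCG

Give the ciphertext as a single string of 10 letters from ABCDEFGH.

Answer: HDCBBGAEAC

Derivation:
Char 1 ('F'): step: R->7, L=3; F->plug->F->R->F->L->G->refl->A->L'->C->R'->H->plug->H
Char 2 ('E'): step: R->0, L->4 (L advanced); E->plug->E->R->E->L->F->refl->C->L'->G->R'->D->plug->D
Char 3 ('H'): step: R->1, L=4; H->plug->H->R->H->L->B->refl->D->L'->F->R'->C->plug->C
Char 4 ('G'): step: R->2, L=4; G->plug->G->R->G->L->C->refl->F->L'->E->R'->B->plug->B
Char 5 ('H'): step: R->3, L=4; H->plug->H->R->C->L->E->refl->H->L'->B->R'->B->plug->B
Char 6 ('H'): step: R->4, L=4; H->plug->H->R->C->L->E->refl->H->L'->B->R'->G->plug->G
Char 7 ('B'): step: R->5, L=4; B->plug->B->R->E->L->F->refl->C->L'->G->R'->A->plug->A
Char 8 ('H'): step: R->6, L=4; H->plug->H->R->F->L->D->refl->B->L'->H->R'->E->plug->E
Char 9 ('C'): step: R->7, L=4; C->plug->C->R->D->L->G->refl->A->L'->A->R'->A->plug->A
Char 10 ('G'): step: R->0, L->5 (L advanced); G->plug->G->R->B->L->D->refl->B->L'->F->R'->C->plug->C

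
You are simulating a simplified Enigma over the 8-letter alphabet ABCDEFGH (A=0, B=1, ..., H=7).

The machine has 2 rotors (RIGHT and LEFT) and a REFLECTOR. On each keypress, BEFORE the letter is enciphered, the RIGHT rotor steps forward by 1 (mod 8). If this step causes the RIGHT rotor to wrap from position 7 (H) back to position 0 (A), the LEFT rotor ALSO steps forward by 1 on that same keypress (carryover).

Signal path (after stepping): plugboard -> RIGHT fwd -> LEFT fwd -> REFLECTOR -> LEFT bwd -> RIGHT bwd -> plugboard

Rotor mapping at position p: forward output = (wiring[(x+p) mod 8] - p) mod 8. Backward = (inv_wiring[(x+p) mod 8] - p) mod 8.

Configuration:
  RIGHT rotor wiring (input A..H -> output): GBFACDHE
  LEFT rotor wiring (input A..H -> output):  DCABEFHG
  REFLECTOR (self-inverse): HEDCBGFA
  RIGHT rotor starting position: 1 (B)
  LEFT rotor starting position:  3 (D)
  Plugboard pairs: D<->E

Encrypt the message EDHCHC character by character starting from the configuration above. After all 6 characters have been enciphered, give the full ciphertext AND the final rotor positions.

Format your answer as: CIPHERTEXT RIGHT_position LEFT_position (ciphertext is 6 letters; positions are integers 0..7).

Char 1 ('E'): step: R->2, L=3; E->plug->D->R->B->L->B->refl->E->L'->D->R'->A->plug->A
Char 2 ('D'): step: R->3, L=3; D->plug->E->R->B->L->B->refl->E->L'->D->R'->F->plug->F
Char 3 ('H'): step: R->4, L=3; H->plug->H->R->E->L->D->refl->C->L'->C->R'->E->plug->D
Char 4 ('C'): step: R->5, L=3; C->plug->C->R->H->L->F->refl->G->L'->A->R'->F->plug->F
Char 5 ('H'): step: R->6, L=3; H->plug->H->R->F->L->A->refl->H->L'->G->R'->B->plug->B
Char 6 ('C'): step: R->7, L=3; C->plug->C->R->C->L->C->refl->D->L'->E->R'->G->plug->G
Final: ciphertext=AFDFBG, RIGHT=7, LEFT=3

Answer: AFDFBG 7 3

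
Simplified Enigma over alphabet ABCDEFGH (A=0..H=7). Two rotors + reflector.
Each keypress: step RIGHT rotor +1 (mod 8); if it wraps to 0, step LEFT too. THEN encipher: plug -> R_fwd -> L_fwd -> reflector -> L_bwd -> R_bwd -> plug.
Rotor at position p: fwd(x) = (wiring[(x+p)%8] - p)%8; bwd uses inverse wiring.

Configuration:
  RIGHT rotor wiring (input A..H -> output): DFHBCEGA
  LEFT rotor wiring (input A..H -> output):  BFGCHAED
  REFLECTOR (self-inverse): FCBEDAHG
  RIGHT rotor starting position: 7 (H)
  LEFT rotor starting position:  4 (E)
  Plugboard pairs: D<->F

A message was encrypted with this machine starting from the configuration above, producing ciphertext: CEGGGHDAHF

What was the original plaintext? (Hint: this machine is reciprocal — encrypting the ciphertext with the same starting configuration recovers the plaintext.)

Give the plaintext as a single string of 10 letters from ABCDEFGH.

Answer: BCFCBAAEAA

Derivation:
Char 1 ('C'): step: R->0, L->5 (L advanced); C->plug->C->R->H->L->C->refl->B->L'->F->R'->B->plug->B
Char 2 ('E'): step: R->1, L=5; E->plug->E->R->D->L->E->refl->D->L'->A->R'->C->plug->C
Char 3 ('G'): step: R->2, L=5; G->plug->G->R->B->L->H->refl->G->L'->C->R'->D->plug->F
Char 4 ('G'): step: R->3, L=5; G->plug->G->R->C->L->G->refl->H->L'->B->R'->C->plug->C
Char 5 ('G'): step: R->4, L=5; G->plug->G->R->D->L->E->refl->D->L'->A->R'->B->plug->B
Char 6 ('H'): step: R->5, L=5; H->plug->H->R->F->L->B->refl->C->L'->H->R'->A->plug->A
Char 7 ('D'): step: R->6, L=5; D->plug->F->R->D->L->E->refl->D->L'->A->R'->A->plug->A
Char 8 ('A'): step: R->7, L=5; A->plug->A->R->B->L->H->refl->G->L'->C->R'->E->plug->E
Char 9 ('H'): step: R->0, L->6 (L advanced); H->plug->H->R->A->L->G->refl->H->L'->D->R'->A->plug->A
Char 10 ('F'): step: R->1, L=6; F->plug->D->R->B->L->F->refl->A->L'->E->R'->A->plug->A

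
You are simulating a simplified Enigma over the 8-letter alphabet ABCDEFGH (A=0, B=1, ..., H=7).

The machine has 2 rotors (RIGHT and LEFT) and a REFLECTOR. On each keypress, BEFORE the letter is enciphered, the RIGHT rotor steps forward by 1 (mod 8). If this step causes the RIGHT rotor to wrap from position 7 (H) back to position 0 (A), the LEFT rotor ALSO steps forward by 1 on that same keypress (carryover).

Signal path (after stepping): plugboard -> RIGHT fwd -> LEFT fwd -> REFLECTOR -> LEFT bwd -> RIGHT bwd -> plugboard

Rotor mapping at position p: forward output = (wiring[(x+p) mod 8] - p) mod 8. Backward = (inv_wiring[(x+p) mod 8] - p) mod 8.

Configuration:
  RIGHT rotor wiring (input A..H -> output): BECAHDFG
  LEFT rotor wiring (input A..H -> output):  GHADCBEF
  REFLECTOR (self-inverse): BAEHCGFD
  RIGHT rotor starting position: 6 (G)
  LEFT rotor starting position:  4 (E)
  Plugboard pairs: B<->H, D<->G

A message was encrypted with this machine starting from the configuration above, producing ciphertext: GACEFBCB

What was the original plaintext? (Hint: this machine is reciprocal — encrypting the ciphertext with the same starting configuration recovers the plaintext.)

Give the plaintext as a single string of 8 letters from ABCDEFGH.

Char 1 ('G'): step: R->7, L=4; G->plug->D->R->D->L->B->refl->A->L'->C->R'->B->plug->H
Char 2 ('A'): step: R->0, L->5 (L advanced); A->plug->A->R->B->L->H->refl->D->L'->F->R'->G->plug->D
Char 3 ('C'): step: R->1, L=5; C->plug->C->R->H->L->F->refl->G->L'->G->R'->D->plug->G
Char 4 ('E'): step: R->2, L=5; E->plug->E->R->D->L->B->refl->A->L'->C->R'->H->plug->B
Char 5 ('F'): step: R->3, L=5; F->plug->F->R->G->L->G->refl->F->L'->H->R'->H->plug->B
Char 6 ('B'): step: R->4, L=5; B->plug->H->R->E->L->C->refl->E->L'->A->R'->F->plug->F
Char 7 ('C'): step: R->5, L=5; C->plug->C->R->B->L->H->refl->D->L'->F->R'->F->plug->F
Char 8 ('B'): step: R->6, L=5; B->plug->H->R->F->L->D->refl->H->L'->B->R'->G->plug->D

Answer: HDGBBFFD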